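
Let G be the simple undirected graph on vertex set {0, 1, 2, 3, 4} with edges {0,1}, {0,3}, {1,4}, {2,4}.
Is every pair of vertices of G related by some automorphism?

No

Automorphisms preserve degree, but G has vertices of degree 1 and vertices of degree 2; no automorphism maps one to the other, so G is not vertex-transitive.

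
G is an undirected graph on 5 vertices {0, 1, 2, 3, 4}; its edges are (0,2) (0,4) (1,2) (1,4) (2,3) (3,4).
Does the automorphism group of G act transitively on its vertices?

No

Automorphisms preserve degree, but G has vertices of degree 2 and vertices of degree 3; no automorphism maps one to the other, so G is not vertex-transitive.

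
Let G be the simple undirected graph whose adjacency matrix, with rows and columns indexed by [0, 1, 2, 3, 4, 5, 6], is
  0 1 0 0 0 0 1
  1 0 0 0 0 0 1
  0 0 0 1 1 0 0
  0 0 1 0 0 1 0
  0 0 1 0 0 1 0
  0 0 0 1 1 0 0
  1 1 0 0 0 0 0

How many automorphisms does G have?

48

G has two connected components, {2, 3, 4, 5} and {0, 1, 6}; each is 2-regular, so G = C_4 ⊔ C_3. The components are non-isomorphic (different sizes), so Aut(G) = Aut(C_3) × Aut(C_4) = D_3 × D_4 of order 6·8 = 48.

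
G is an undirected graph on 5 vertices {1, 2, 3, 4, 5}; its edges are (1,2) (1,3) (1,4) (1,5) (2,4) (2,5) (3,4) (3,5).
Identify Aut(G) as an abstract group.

Vertex 1 is the unique vertex of degree 4; the remaining 4 vertices each have degree 3 and induce a cycle, so G is the wheel on 5 vertices with hub 1. With the hub fixed, the remaining symmetry is that of the rim cycle C_4, giving the dihedral group D_4.

the dihedral group of order 8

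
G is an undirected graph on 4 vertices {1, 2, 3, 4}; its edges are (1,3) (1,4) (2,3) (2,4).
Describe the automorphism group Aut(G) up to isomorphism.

the dihedral group of order 8

G is 2-regular and bipartite on 2^2 = 4 vertices with girth 4; it is the hypercube graph Q_2. The symmetry group of the 2-cube is the hyperoctahedral group B_2 = Z_2 ≀ S_2, of order 2^2·2! = 8.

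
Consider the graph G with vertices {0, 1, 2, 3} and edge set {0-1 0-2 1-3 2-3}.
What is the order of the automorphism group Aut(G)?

8

G is 2-regular and connected on 4 vertices, i.e. the cycle C_4. C_4 has 4 rotations and 4 reflections, so Aut(C_4) ≅ D_4 of order 8.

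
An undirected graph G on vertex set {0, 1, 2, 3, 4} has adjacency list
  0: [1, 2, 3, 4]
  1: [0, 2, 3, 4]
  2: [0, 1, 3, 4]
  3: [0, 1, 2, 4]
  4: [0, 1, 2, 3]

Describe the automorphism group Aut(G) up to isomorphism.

All 5 vertices are pairwise adjacent: G = K_5. Every bijection on the vertex set is an automorphism of K_5; hence Aut(K_5) ≅ S_5, order 120.

the symmetric group on 5 letters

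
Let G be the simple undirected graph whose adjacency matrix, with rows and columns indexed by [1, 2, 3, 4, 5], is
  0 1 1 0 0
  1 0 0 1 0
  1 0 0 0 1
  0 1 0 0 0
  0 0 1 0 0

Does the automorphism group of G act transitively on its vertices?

Automorphisms preserve degree, but G has vertices of degree 1 and vertices of degree 2; no automorphism maps one to the other, so G is not vertex-transitive.

No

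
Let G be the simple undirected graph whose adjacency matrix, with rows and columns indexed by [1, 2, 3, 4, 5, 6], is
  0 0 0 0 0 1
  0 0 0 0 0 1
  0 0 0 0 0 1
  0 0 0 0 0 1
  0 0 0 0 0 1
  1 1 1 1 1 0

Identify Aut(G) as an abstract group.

the symmetric group on 5 letters

Vertex 6 has degree 5 and every other vertex has degree 1, so G is the star K_{1,5} with centre 6. The 5 leaves are pairwise interchangeable while the centre is fixed, giving Aut(G) = S_5.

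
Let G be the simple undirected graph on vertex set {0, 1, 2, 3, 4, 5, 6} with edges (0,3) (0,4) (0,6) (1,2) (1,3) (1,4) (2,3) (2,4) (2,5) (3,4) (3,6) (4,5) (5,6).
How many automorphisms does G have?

The degree sequence is [3, 3, 4, 5, 5, 3, 3]. Checking the degree-preserving permutations of the vertex set shows that none except the identity preserves every edge, so Aut(G) is trivial.

1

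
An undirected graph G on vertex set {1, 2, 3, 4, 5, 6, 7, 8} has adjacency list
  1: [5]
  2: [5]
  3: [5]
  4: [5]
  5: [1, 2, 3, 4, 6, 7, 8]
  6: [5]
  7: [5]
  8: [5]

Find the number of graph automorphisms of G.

Vertex 5 has degree 7 and every other vertex has degree 1, so G is the star K_{1,7} with centre 5. The 7 leaves are pairwise interchangeable while the centre is fixed, giving Aut(G) = S_7.

5040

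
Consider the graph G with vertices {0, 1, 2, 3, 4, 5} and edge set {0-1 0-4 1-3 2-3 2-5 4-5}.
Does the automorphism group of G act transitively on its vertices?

Yes

Every vertex has degree 2 and the graph is connected, so G is the 6-cycle C_6. The automorphisms of the 6-cycle are exactly the symmetries of a regular 6-gon: the dihedral group D_6, |D_6| = 12. This group acts transitively on the 6 vertices.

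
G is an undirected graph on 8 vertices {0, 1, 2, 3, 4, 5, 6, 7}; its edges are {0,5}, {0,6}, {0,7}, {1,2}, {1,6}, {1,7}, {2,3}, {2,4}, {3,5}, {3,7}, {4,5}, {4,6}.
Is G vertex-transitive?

Yes

G is 3-regular and bipartite on 2^3 = 8 vertices with girth 4; it is the hypercube graph Q_3. Aut(Q_3) consists of the signed permutations of the 3 coordinate axes: 3! permutations times 2^3 sign flips, so |Aut| = 2^3·3! = 48. This group acts transitively on the 8 vertices.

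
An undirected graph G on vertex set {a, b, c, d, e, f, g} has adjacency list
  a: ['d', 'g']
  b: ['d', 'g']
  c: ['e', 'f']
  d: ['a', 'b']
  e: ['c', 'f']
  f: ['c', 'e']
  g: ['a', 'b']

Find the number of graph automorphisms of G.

48

G has two connected components, {a, b, d, g} and {c, e, f}; each is 2-regular, so G = C_4 ⊔ C_3. The components are non-isomorphic (different sizes), so Aut(G) = Aut(C_4) × Aut(C_3) = D_4 × D_3 of order 8·6 = 48.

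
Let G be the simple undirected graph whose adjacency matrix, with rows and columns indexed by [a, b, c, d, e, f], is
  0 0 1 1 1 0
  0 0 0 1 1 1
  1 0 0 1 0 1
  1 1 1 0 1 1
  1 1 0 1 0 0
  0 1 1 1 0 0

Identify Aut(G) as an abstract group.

Vertex d is the unique vertex of degree 5; the remaining 5 vertices each have degree 3 and induce a cycle, so G is the wheel on 6 vertices with hub d. With the hub fixed, the remaining symmetry is that of the rim cycle C_5, giving the dihedral group D_5.

the dihedral group of order 10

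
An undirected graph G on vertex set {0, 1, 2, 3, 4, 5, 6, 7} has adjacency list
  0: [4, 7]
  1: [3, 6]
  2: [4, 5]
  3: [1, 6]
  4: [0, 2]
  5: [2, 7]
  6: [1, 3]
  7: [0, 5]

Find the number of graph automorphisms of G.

G has two connected components, {0, 2, 4, 5, 7} and {1, 3, 6}; each is 2-regular, so G = C_5 ⊔ C_3. The components are non-isomorphic (different sizes), so Aut(G) = Aut(C_3) × Aut(C_5) = D_3 × D_5 of order 6·10 = 60.

60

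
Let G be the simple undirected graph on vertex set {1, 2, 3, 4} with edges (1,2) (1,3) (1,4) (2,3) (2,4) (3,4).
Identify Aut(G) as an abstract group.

S_4

Every vertex has degree 3, so G is the complete graph K_4. Any permutation of the 4 vertices preserves K_4, so Aut(K_4) = S_4 of order 4! = 24.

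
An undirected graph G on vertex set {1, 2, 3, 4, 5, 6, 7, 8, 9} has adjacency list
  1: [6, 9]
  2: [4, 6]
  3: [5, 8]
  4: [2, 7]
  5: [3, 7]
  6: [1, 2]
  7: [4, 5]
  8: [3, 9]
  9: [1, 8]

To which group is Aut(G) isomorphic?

G is 2-regular and connected on 9 vertices, i.e. the cycle C_9. The automorphisms of the 9-cycle are exactly the symmetries of a regular 9-gon: the dihedral group D_9, |D_9| = 18.

D_9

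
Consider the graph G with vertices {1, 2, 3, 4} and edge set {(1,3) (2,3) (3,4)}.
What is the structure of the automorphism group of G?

S_3

Vertex 3 has degree 3 and every other vertex has degree 1, so G is the star K_{1,3} with centre 3. The 3 leaves are pairwise interchangeable while the centre is fixed, giving Aut(G) = S_3.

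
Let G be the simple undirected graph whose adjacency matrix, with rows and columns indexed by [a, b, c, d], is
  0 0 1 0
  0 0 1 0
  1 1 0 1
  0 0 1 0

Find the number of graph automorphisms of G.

Vertex c has degree 3 and every other vertex has degree 1, so G is the star K_{1,3} with centre c. The 3 leaves are pairwise interchangeable while the centre is fixed, giving Aut(G) = S_3.

6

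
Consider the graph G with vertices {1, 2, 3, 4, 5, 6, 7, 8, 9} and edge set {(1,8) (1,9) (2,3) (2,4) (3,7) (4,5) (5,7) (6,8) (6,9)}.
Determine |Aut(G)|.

80

G has two connected components, {2, 3, 4, 5, 7} and {1, 6, 8, 9}; each is 2-regular, so G = C_5 ⊔ C_4. The components are non-isomorphic (different sizes), so Aut(G) = Aut(C_5) × Aut(C_4) = D_5 × D_4 of order 10·8 = 80.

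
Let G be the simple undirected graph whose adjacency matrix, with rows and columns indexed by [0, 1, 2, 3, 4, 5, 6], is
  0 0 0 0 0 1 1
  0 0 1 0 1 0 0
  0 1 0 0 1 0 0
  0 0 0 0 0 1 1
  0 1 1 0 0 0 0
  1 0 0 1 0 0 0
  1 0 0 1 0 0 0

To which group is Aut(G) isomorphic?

G has two connected components, {0, 3, 5, 6} and {1, 2, 4}; each is 2-regular, so G = C_4 ⊔ C_3. No automorphism exchanges components of different sizes, hence Aut(G) is the direct product D_3 × D_4, order 48.

D_3 × D_4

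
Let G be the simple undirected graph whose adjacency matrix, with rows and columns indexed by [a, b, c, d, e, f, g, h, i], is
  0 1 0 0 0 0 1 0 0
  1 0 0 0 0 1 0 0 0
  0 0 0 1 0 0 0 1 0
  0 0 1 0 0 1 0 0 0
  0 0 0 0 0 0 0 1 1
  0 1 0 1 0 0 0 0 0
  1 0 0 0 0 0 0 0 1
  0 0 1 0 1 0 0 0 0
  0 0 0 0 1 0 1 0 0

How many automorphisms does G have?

18

G is 2-regular and connected on 9 vertices, i.e. the cycle C_9. C_9 has 9 rotations and 9 reflections, so Aut(C_9) ≅ D_9 of order 18.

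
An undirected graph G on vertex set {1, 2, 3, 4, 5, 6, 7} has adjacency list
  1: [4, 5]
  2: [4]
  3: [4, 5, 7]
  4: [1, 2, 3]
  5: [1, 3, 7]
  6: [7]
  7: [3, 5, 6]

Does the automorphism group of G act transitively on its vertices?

Vertex 1 is the only vertex of degree 2, so every automorphism fixes it; G is not vertex-transitive.

No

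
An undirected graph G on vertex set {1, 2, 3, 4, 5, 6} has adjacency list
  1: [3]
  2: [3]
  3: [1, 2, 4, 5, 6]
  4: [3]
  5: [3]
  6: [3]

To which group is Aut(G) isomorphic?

Vertex 3 has degree 5 and every other vertex has degree 1, so G is the star K_{1,5} with centre 3. Any automorphism fixes the centre and permutes the 5 leaves freely, so Aut(G) ≅ S_5 of order 5! = 120.

S_5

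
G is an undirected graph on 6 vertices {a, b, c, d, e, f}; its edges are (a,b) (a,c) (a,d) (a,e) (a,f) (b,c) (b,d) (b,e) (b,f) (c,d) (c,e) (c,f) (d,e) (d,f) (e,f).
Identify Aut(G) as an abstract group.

All 6 vertices are pairwise adjacent: G = K_6. Any permutation of the 6 vertices preserves K_6, so Aut(K_6) = S_6 of order 6! = 720.

the symmetric group on 6 letters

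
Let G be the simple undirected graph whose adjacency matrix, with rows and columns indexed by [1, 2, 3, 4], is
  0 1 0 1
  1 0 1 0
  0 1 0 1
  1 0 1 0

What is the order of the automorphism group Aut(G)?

8

G is 2-regular and bipartite on 2^2 = 4 vertices with girth 4; it is the hypercube graph Q_2. The symmetry group of the 2-cube is the hyperoctahedral group B_2 = Z_2 ≀ S_2, of order 2^2·2! = 8.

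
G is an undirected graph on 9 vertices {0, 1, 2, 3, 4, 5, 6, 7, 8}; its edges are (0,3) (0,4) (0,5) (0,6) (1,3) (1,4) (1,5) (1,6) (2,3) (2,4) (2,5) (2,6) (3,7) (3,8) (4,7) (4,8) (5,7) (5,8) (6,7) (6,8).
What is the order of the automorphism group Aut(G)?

The vertices split by degree into {3, 4, 5, 6} (degree 5) and {0, 1, 2, 7, 8} (degree 4); every edge runs between the two parts, so G is the complete bipartite graph K_{4,5}. The parts have unequal sizes, so no automorphism swaps them; each part is permuted independently, giving S_5 × S_4 of order 5!·4! = 2880.

2880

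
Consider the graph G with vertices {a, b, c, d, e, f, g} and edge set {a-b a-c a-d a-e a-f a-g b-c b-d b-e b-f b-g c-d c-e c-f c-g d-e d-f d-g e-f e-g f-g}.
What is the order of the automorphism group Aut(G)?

All 7 vertices are pairwise adjacent: G = K_7. Any permutation of the 7 vertices preserves K_7, so Aut(K_7) = S_7 of order 7! = 5040.

5040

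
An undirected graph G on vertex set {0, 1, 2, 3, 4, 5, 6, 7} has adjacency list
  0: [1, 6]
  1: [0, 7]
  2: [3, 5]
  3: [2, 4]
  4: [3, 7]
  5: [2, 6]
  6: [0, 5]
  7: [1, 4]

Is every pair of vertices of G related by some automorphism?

Yes

Every vertex has degree 2 and the graph is connected, so G is the 8-cycle C_8. C_8 has 8 rotations and 8 reflections, so Aut(C_8) ≅ D_8 of order 16. This group acts transitively on the 8 vertices.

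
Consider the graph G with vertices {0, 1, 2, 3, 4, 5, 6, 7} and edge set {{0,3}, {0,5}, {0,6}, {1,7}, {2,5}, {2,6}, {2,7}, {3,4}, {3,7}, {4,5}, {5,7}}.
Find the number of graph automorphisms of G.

The degree sequence is [3, 1, 3, 3, 2, 4, 2, 4]. Checking the degree-preserving permutations of the vertex set shows that none except the identity preserves every edge, so Aut(G) is trivial.

1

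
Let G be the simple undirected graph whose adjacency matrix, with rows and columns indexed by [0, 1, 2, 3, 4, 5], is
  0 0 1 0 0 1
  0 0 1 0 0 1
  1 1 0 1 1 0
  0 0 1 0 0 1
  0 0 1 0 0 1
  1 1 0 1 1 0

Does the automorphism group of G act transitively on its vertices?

No

Automorphisms preserve degree, but G has vertices of degree 2 and vertices of degree 4; no automorphism maps one to the other, so G is not vertex-transitive.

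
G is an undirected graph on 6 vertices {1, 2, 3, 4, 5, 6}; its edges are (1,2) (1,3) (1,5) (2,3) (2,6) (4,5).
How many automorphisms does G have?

Degrees alone do not determine every vertex (e.g. 1 and 2 both have degree 3), but their neighbour-degree multisets differ: N(1) has degrees [2, 2, 3] while N(2) has degrees [1, 2, 3]. Repeating this refinement separates all vertices, so the only automorphism is the identity.

1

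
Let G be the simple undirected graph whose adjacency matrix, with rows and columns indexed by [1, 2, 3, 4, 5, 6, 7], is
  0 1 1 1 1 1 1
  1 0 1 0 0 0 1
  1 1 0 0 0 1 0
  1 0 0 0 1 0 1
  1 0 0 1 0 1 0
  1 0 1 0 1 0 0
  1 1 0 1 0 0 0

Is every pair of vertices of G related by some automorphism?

No

Vertex 1 is the only vertex of degree 6, so every automorphism fixes it; G is not vertex-transitive.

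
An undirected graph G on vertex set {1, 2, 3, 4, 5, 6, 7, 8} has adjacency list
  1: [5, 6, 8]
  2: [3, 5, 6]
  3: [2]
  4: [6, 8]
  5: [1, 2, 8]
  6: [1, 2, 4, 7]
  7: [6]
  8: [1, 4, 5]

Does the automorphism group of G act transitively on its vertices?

No

Vertex 4 is the only vertex of degree 2, so every automorphism fixes it; G is not vertex-transitive.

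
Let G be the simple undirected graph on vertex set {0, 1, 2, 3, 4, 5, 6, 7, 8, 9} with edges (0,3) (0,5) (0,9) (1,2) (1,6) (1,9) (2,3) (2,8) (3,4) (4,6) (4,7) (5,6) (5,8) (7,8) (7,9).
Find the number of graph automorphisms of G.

120

G is 3-regular on 10 vertices with no triangles and no 4-cycles (girth 5): this is the Petersen graph. Viewing the Petersen graph as the Kneser graph K(5,2) — vertices are 2-subsets of {1,…,5}, edges join disjoint pairs — its automorphisms are exactly the permutations of the 5-element set, so Aut ≅ S_5 of order 120.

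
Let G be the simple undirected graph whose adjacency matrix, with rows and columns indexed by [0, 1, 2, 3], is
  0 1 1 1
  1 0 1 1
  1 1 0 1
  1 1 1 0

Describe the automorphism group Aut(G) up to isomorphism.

Every vertex has degree 3, so G is the complete graph K_4. Any permutation of the 4 vertices preserves K_4, so Aut(K_4) = S_4 of order 4! = 24.

the symmetric group on 4 letters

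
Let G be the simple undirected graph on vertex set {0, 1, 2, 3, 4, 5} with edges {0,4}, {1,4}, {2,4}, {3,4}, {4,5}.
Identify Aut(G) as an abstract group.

the symmetric group on 5 letters

Vertex 4 has degree 5 and every other vertex has degree 1, so G is the star K_{1,5} with centre 4. The 5 leaves are pairwise interchangeable while the centre is fixed, giving Aut(G) = S_5.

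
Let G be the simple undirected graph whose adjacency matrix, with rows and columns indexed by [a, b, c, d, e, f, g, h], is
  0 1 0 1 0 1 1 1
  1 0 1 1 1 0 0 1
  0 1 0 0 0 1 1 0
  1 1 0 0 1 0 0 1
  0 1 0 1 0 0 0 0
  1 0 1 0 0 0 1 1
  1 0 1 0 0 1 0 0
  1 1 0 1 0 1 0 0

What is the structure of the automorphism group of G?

The degree sequence is [5, 5, 3, 4, 2, 4, 3, 4]. Checking the degree-preserving permutations of the vertex set shows that none except the identity preserves every edge, so Aut(G) is trivial.

{e}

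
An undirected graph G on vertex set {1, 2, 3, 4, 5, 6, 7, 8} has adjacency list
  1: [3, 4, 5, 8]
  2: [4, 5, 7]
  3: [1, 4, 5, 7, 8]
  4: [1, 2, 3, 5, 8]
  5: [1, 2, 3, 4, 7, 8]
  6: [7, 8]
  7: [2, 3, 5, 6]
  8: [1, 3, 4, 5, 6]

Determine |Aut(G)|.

1

Degrees alone do not determine every vertex (e.g. 1 and 7 both have degree 4), but their neighbour-degree multisets differ: N(1) has degrees [5, 5, 5, 6] while N(7) has degrees [2, 3, 5, 6]. Repeating this refinement separates all vertices, so the only automorphism is the identity.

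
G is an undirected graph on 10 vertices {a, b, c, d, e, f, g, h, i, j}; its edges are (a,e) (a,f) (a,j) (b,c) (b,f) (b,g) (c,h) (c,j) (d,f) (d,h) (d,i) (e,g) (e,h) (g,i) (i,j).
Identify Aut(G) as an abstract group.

S_5

G is 3-regular on 10 vertices with no triangles and no 4-cycles (girth 5): this is the Petersen graph. Viewing the Petersen graph as the Kneser graph K(5,2) — vertices are 2-subsets of {1,…,5}, edges join disjoint pairs — its automorphisms are exactly the permutations of the 5-element set, so Aut ≅ S_5 of order 120.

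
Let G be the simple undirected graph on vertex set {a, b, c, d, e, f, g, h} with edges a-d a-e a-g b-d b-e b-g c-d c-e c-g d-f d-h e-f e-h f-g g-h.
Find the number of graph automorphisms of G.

720

The vertices split by degree into {d, e, g} (degree 5) and {a, b, c, f, h} (degree 3); every edge runs between the two parts, so G is the complete bipartite graph K_{3,5}. Automorphisms preserve the bipartition setwise (since the parts differ in size) and act as S_5 × S_3 within it; |Aut| = 720.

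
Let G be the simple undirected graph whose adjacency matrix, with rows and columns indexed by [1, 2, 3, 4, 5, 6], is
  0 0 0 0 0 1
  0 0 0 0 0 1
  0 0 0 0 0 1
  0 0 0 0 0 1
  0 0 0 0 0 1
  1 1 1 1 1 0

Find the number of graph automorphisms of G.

Vertex 6 has degree 5 and every other vertex has degree 1, so G is the star K_{1,5} with centre 6. Any automorphism fixes the centre and permutes the 5 leaves freely, so Aut(G) ≅ S_5 of order 5! = 120.

120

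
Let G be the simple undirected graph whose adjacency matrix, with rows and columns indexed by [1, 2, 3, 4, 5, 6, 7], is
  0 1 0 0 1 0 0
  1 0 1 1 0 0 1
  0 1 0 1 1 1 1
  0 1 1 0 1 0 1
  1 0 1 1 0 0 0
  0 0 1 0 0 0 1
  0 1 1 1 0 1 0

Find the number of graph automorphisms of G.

1

The degree sequence is [2, 4, 5, 4, 3, 2, 4]. Checking the degree-preserving permutations of the vertex set shows that none except the identity preserves every edge, so Aut(G) is trivial.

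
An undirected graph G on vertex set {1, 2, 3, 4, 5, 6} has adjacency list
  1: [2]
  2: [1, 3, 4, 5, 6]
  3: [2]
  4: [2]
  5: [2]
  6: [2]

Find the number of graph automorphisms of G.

Vertex 2 has degree 5 and every other vertex has degree 1, so G is the star K_{1,5} with centre 2. Any automorphism fixes the centre and permutes the 5 leaves freely, so Aut(G) ≅ S_5 of order 5! = 120.

120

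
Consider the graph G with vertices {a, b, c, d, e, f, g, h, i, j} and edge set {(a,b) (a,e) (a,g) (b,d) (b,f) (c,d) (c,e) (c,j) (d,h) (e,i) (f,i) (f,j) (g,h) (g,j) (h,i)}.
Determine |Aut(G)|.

G is 3-regular on 10 vertices with no triangles and no 4-cycles (girth 5): this is the Petersen graph. Viewing the Petersen graph as the Kneser graph K(5,2) — vertices are 2-subsets of {1,…,5}, edges join disjoint pairs — its automorphisms are exactly the permutations of the 5-element set, so Aut ≅ S_5 of order 120.

120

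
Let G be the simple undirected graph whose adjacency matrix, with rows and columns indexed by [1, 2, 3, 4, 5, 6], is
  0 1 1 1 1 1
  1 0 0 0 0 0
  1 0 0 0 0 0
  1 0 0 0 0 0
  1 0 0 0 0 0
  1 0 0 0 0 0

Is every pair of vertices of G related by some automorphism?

No

Vertex 1 is the only vertex of degree 5, so every automorphism fixes it; G is not vertex-transitive.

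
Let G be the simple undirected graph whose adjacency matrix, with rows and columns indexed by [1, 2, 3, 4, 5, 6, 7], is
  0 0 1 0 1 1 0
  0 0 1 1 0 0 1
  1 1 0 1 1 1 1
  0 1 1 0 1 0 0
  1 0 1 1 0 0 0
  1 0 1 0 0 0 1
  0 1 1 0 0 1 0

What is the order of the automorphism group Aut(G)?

Vertex 3 is the unique vertex of degree 6; the remaining 6 vertices each have degree 3 and induce a cycle, so G is the wheel on 7 vertices with hub 3. With the hub fixed, the remaining symmetry is that of the rim cycle C_6, giving the dihedral group D_6.

12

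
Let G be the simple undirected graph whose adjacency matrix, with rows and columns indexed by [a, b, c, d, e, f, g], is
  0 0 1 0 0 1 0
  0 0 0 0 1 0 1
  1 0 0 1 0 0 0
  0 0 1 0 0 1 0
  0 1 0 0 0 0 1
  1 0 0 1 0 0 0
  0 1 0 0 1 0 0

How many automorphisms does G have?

48

G has two connected components, {a, c, d, f} and {b, e, g}; each is 2-regular, so G = C_4 ⊔ C_3. No automorphism exchanges components of different sizes, hence Aut(G) is the direct product D_4 × D_3, order 48.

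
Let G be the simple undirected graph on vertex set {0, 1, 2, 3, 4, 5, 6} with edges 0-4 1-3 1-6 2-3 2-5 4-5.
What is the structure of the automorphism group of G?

The degree sequence is [1, 2, 2, 2, 2, 2, 1]; the two degree-1 vertices 0 and 6 are the ends of a path, so G = P_7. The only nontrivial automorphism of a path is the end-to-end reflection, so Aut(G) ≅ Z_2.

Z_2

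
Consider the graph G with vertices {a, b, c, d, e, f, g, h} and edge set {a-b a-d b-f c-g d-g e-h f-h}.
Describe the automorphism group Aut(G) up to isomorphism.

C_2

The degree sequence is [2, 2, 1, 2, 1, 2, 2, 2]; the two degree-1 vertices c and e are the ends of a path, so G = P_8. A path has exactly one nontrivial symmetry — reversal — giving Aut(G) of order 2.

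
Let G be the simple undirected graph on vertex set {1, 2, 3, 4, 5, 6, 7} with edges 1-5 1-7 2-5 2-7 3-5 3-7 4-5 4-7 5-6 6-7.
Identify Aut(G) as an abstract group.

S_2 × S_5

The vertices split by degree into {5, 7} (degree 5) and {1, 2, 3, 4, 6} (degree 2); every edge runs between the two parts, so G is the complete bipartite graph K_{2,5}. Automorphisms preserve the bipartition setwise (since the parts differ in size) and act as S_2 × S_5 within it; |Aut| = 240.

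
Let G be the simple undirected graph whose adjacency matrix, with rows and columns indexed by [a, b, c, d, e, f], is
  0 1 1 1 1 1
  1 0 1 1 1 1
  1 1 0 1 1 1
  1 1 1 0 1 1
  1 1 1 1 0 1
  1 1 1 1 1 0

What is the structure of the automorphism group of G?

All 6 vertices are pairwise adjacent: G = K_6. Every bijection on the vertex set is an automorphism of K_6; hence Aut(K_6) ≅ S_6, order 720.

the symmetric group on 6 letters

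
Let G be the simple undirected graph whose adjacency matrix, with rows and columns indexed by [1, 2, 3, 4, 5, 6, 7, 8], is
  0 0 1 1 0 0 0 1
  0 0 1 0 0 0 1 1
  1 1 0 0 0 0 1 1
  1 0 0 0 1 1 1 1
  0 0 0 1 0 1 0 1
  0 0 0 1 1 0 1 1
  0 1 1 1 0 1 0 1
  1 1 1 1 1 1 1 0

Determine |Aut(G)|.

The degree sequence is [3, 3, 4, 5, 3, 4, 5, 7]. Checking the degree-preserving permutations of the vertex set shows that none except the identity preserves every edge, so Aut(G) is trivial.

1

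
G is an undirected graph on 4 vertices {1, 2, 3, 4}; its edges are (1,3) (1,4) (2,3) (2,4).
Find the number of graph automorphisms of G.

8

G is 2-regular and bipartite on 2^2 = 4 vertices with girth 4; it is the hypercube graph Q_2. The symmetry group of the 2-cube is the hyperoctahedral group B_2 = Z_2 ≀ S_2, of order 2^2·2! = 8.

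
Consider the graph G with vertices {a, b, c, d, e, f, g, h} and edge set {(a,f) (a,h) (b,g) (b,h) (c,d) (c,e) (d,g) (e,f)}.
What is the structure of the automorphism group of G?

the dihedral group of order 16

Every vertex has degree 2 and the graph is connected, so G is the 8-cycle C_8. The automorphisms of the 8-cycle are exactly the symmetries of a regular 8-gon: the dihedral group D_8, |D_8| = 16.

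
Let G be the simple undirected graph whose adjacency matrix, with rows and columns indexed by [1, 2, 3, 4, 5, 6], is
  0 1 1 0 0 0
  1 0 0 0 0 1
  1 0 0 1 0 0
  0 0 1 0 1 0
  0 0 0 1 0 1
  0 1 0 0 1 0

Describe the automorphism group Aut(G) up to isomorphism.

G is 2-regular and connected on 6 vertices, i.e. the cycle C_6. The automorphisms of the 6-cycle are exactly the symmetries of a regular 6-gon: the dihedral group D_6, |D_6| = 12.

D_6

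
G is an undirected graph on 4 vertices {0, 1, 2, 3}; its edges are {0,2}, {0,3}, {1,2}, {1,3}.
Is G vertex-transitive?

Yes

G is 2-regular and bipartite with parts {2, 3} and {0, 1} (each part is independent and every cross-pair is an edge), so G = K_{2,2}. Each part can be permuted independently (S_2 × S_2) and the two equal-size parts can also be swapped, giving (S_2 × S_2) ⋊ Z_2 of order 2·(2!)² = 8. This group acts transitively on the 4 vertices.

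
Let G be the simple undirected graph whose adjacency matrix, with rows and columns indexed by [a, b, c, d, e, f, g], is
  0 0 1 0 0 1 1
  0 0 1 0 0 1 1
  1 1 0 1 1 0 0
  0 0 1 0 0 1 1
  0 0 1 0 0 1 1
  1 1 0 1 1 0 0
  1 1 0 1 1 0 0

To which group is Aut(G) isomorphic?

S_4 × S_3

The vertices split by degree into {c, f, g} (degree 4) and {a, b, d, e} (degree 3); every edge runs between the two parts, so G is the complete bipartite graph K_{3,4}. Automorphisms preserve the bipartition setwise (since the parts differ in size) and act as S_4 × S_3 within it; |Aut| = 144.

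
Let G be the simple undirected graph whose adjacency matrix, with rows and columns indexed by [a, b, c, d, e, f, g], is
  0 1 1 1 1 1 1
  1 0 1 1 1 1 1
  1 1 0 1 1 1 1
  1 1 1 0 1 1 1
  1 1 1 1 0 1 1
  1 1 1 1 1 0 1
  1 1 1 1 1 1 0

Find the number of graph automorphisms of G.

All 7 vertices are pairwise adjacent: G = K_7. Any permutation of the 7 vertices preserves K_7, so Aut(K_7) = S_7 of order 7! = 5040.

5040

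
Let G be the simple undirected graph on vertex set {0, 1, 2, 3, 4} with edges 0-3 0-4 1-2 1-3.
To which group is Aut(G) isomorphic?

The degree sequence is [2, 2, 1, 2, 1]; the two degree-1 vertices 2 and 4 are the ends of a path, so G = P_5. The only nontrivial automorphism of a path is the end-to-end reflection, so Aut(G) ≅ Z_2.

C_2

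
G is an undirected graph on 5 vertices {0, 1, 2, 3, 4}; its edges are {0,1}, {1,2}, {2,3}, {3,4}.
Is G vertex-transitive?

No

Automorphisms preserve degree, but G has vertices of degree 1 and vertices of degree 2; no automorphism maps one to the other, so G is not vertex-transitive.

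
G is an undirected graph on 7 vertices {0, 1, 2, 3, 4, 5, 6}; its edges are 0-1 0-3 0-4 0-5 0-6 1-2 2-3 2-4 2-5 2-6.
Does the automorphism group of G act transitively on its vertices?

No

Automorphisms preserve degree, but G has vertices of degree 2 and vertices of degree 5; no automorphism maps one to the other, so G is not vertex-transitive.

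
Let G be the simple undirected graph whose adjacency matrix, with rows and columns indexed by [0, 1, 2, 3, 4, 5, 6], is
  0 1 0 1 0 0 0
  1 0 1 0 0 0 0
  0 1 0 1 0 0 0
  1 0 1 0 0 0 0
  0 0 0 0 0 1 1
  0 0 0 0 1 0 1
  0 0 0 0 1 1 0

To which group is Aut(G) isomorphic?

D_4 × D_3

G has two connected components, {0, 1, 2, 3} and {4, 5, 6}; each is 2-regular, so G = C_4 ⊔ C_3. The components are non-isomorphic (different sizes), so Aut(G) = Aut(C_4) × Aut(C_3) = D_4 × D_3 of order 8·6 = 48.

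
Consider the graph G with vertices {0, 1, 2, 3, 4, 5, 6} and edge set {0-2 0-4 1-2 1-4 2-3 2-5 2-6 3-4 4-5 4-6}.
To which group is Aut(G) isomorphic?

The vertices split by degree into {2, 4} (degree 5) and {0, 1, 3, 5, 6} (degree 2); every edge runs between the two parts, so G is the complete bipartite graph K_{2,5}. The parts have unequal sizes, so no automorphism swaps them; each part is permuted independently, giving S_2 × S_5 of order 2!·5! = 240.

S_2 × S_5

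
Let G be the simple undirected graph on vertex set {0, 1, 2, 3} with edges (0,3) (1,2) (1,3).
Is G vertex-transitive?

No

Automorphisms preserve degree, but G has vertices of degree 1 and vertices of degree 2; no automorphism maps one to the other, so G is not vertex-transitive.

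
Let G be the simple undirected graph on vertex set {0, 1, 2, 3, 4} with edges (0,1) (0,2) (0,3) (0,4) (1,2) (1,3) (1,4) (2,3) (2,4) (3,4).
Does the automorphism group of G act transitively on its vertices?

Every vertex has degree 4, so G is the complete graph K_5. Every bijection on the vertex set is an automorphism of K_5; hence Aut(K_5) ≅ S_5, order 120. Under this action every vertex can be carried to every other, so G is vertex-transitive.

Yes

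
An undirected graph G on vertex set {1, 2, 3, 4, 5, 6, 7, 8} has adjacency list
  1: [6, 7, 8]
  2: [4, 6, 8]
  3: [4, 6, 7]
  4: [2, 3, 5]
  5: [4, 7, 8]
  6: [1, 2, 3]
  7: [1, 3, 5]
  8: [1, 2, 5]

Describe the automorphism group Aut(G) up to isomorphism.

G is 3-regular and bipartite on 2^3 = 8 vertices with girth 4; it is the hypercube graph Q_3. The symmetry group of the 3-cube is the hyperoctahedral group B_3 = Z_2 ≀ S_3, of order 2^3·3! = 48.

Z_2^3 ⋊ S_3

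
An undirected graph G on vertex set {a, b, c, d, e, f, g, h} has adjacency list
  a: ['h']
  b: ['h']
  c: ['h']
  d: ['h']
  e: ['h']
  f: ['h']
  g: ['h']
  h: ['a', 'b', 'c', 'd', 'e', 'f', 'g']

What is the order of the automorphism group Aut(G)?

5040

Vertex h has degree 7 and every other vertex has degree 1, so G is the star K_{1,7} with centre h. The 7 leaves are pairwise interchangeable while the centre is fixed, giving Aut(G) = S_7.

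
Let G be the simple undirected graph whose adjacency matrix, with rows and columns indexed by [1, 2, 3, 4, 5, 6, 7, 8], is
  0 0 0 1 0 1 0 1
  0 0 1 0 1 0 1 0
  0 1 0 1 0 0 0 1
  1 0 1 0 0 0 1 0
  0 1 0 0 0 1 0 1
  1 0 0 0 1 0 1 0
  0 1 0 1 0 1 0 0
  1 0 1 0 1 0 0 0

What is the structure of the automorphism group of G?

Z_2^3 ⋊ S_3

G is 3-regular and bipartite on 2^3 = 8 vertices with girth 4; it is the hypercube graph Q_3. The symmetry group of the 3-cube is the hyperoctahedral group B_3 = Z_2 ≀ S_3, of order 2^3·3! = 48.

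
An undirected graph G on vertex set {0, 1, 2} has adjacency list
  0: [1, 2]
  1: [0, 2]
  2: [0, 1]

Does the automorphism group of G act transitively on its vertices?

Every vertex has degree 2, so G is the complete graph K_3. Every bijection on the vertex set is an automorphism of K_3; hence Aut(K_3) ≅ S_3, order 6. Under this action every vertex can be carried to every other, so G is vertex-transitive.

Yes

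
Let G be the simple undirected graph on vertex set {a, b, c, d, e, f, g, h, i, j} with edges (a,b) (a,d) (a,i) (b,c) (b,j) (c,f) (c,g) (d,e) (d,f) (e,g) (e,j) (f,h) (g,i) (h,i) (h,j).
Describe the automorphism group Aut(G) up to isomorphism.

S_5

G is 3-regular on 10 vertices with no triangles and no 4-cycles (girth 5): this is the Petersen graph. It is a classical fact that the Petersen graph has automorphism group S_5 (order 120), arising from its description as the Kneser graph K(5,2).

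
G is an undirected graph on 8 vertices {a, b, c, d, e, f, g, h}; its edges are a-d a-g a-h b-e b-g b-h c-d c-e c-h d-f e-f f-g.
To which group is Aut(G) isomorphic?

the hyperoctahedral group B_3

G is 3-regular and bipartite on 2^3 = 8 vertices with girth 4; it is the hypercube graph Q_3. Aut(Q_3) consists of the signed permutations of the 3 coordinate axes: 3! permutations times 2^3 sign flips, so |Aut| = 2^3·3! = 48.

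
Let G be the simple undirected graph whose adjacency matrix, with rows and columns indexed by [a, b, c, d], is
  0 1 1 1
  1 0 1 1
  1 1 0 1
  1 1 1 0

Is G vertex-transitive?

Yes

All 4 vertices are pairwise adjacent: G = K_4. Every bijection on the vertex set is an automorphism of K_4; hence Aut(K_4) ≅ S_4, order 24. This group acts transitively on the 4 vertices.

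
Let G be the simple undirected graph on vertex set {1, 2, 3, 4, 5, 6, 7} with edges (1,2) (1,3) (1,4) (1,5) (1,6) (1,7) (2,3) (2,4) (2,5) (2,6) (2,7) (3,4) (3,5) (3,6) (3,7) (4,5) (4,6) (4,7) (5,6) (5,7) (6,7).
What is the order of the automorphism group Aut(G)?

5040

Every vertex has degree 6, so G is the complete graph K_7. Any permutation of the 7 vertices preserves K_7, so Aut(K_7) = S_7 of order 7! = 5040.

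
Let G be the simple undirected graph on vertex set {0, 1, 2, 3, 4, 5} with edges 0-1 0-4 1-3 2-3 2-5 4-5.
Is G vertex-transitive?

Yes

Every vertex has degree 2 and the graph is connected, so G is the 6-cycle C_6. C_6 has 6 rotations and 6 reflections, so Aut(C_6) ≅ D_6 of order 12. This group acts transitively on the 6 vertices.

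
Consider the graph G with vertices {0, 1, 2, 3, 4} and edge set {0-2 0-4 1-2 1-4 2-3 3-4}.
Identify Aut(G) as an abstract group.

The vertices split by degree into {2, 4} (degree 3) and {0, 1, 3} (degree 2); every edge runs between the two parts, so G is the complete bipartite graph K_{2,3}. Automorphisms preserve the bipartition setwise (since the parts differ in size) and act as S_3 × S_2 within it; |Aut| = 12.

S_3 × S_2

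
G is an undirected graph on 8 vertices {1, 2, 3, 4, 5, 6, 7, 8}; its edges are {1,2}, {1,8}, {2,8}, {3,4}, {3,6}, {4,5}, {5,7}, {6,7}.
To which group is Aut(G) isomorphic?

G has two connected components, {3, 4, 5, 6, 7} and {1, 2, 8}; each is 2-regular, so G = C_5 ⊔ C_3. The components are non-isomorphic (different sizes), so Aut(G) = Aut(C_5) × Aut(C_3) = D_5 × D_3 of order 10·6 = 60.

D_5 × D_3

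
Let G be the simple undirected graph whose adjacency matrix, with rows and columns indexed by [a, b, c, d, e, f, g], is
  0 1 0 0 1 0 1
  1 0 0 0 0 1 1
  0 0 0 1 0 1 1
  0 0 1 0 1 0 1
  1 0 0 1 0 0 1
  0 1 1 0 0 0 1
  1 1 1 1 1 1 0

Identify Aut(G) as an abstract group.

the dihedral group of order 12

Vertex g is the unique vertex of degree 6; the remaining 6 vertices each have degree 3 and induce a cycle, so G is the wheel on 7 vertices with hub g. Every automorphism fixes the hub and acts on the rim 6-cycle, so Aut(G) ≅ Aut(C_6) = D_6 of order 12.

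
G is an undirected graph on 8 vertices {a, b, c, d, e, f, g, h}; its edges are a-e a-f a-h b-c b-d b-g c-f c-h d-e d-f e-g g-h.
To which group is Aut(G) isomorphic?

Z_2^3 ⋊ S_3

G is 3-regular and bipartite on 2^3 = 8 vertices with girth 4; it is the hypercube graph Q_3. Aut(Q_3) consists of the signed permutations of the 3 coordinate axes: 3! permutations times 2^3 sign flips, so |Aut| = 2^3·3! = 48.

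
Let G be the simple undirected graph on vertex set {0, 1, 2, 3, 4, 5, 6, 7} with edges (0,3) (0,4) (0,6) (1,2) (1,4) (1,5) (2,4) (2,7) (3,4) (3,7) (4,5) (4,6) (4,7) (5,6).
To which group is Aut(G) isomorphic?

Vertex 4 is the unique vertex of degree 7; the remaining 7 vertices each have degree 3 and induce a cycle, so G is the wheel on 8 vertices with hub 4. Every automorphism fixes the hub and acts on the rim 7-cycle, so Aut(G) ≅ Aut(C_7) = D_7 of order 14.

D_7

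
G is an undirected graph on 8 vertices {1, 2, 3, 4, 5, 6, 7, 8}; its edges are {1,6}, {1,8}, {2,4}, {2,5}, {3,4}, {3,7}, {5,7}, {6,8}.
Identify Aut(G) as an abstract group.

G has two connected components, {2, 3, 4, 5, 7} and {1, 6, 8}; each is 2-regular, so G = C_5 ⊔ C_3. No automorphism exchanges components of different sizes, hence Aut(G) is the direct product D_5 × D_3, order 60.

D_5 × D_3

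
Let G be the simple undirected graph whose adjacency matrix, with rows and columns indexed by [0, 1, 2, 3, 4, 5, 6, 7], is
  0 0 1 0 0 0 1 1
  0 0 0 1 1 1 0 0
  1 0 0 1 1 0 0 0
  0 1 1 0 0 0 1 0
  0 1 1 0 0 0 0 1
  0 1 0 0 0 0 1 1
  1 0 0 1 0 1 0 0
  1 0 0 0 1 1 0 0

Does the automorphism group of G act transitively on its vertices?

G is 3-regular and bipartite on 2^3 = 8 vertices with girth 4; it is the hypercube graph Q_3. The symmetry group of the 3-cube is the hyperoctahedral group B_3 = Z_2 ≀ S_3, of order 2^3·3! = 48. This group acts transitively on the 8 vertices.

Yes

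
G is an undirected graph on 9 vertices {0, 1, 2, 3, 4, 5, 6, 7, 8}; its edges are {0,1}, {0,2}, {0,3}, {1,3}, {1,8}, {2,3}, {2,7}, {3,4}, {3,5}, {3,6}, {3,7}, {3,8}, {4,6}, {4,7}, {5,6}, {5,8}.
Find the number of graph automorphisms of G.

16

Vertex 3 is the unique vertex of degree 8; the remaining 8 vertices each have degree 3 and induce a cycle, so G is the wheel on 9 vertices with hub 3. With the hub fixed, the remaining symmetry is that of the rim cycle C_8, giving the dihedral group D_8.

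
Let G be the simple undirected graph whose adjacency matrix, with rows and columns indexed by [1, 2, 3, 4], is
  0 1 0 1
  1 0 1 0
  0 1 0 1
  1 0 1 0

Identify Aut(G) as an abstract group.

D_4

G is 2-regular and connected on 4 vertices, i.e. the cycle C_4. C_4 has 4 rotations and 4 reflections, so Aut(C_4) ≅ D_4 of order 8.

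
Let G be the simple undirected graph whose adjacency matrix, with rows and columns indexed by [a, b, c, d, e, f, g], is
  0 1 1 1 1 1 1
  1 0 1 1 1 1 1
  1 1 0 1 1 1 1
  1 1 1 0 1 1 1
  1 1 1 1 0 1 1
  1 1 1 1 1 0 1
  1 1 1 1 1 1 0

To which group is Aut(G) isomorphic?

Every vertex has degree 6, so G is the complete graph K_7. Every bijection on the vertex set is an automorphism of K_7; hence Aut(K_7) ≅ S_7, order 5040.

the symmetric group on 7 letters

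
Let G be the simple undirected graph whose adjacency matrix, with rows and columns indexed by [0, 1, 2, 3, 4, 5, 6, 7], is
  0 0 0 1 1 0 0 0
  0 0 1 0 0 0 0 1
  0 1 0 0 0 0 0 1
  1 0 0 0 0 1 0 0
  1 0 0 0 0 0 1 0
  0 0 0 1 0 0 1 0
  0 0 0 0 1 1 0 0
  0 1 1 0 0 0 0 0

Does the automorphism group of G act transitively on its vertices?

No

G has two connected components, {0, 3, 4, 5, 6} and {1, 2, 7}; each is 2-regular, so G = C_5 ⊔ C_3. The orbit of 0 under Aut(G) is {0, 3, 4, 5, 6}, which does not contain 1, so G is not vertex-transitive.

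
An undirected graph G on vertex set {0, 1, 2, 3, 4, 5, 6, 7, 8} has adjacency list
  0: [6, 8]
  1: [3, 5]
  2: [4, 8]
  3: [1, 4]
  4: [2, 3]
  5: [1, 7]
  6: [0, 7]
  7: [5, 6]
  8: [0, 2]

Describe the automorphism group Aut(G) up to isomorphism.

the dihedral group of order 18

Every vertex has degree 2 and the graph is connected, so G is the 9-cycle C_9. The automorphisms of the 9-cycle are exactly the symmetries of a regular 9-gon: the dihedral group D_9, |D_9| = 18.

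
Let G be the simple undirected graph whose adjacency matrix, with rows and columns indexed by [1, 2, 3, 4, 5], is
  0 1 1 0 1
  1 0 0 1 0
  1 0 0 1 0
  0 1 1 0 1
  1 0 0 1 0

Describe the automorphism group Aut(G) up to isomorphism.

The vertices split by degree into {1, 4} (degree 3) and {2, 3, 5} (degree 2); every edge runs between the two parts, so G is the complete bipartite graph K_{2,3}. The parts have unequal sizes, so no automorphism swaps them; each part is permuted independently, giving S_2 × S_3 of order 2!·3! = 12.

S_2 × S_3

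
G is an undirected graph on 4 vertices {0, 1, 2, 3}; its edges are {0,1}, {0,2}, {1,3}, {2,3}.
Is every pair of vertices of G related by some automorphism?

G is 2-regular and bipartite with parts {1, 2} and {0, 3} (each part is independent and every cross-pair is an edge), so G = K_{2,2}. Each part can be permuted independently (S_2 × S_2) and the two equal-size parts can also be swapped, giving (S_2 × S_2) ⋊ Z_2 of order 2·(2!)² = 8. Under this action every vertex can be carried to every other, so G is vertex-transitive.

Yes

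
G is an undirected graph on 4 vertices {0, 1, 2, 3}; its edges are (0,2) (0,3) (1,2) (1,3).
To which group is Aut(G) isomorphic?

G is 2-regular and bipartite on 2^2 = 4 vertices with girth 4; it is the hypercube graph Q_2. The symmetry group of the 2-cube is the hyperoctahedral group B_2 = Z_2 ≀ S_2, of order 2^2·2! = 8.

the dihedral group of order 8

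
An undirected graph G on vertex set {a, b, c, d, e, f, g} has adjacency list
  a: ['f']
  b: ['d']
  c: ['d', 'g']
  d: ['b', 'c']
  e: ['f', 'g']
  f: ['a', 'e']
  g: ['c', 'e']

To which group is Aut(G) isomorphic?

The degree sequence is [1, 1, 2, 2, 2, 2, 2]; the two degree-1 vertices a and b are the ends of a path, so G = P_7. The only nontrivial automorphism of a path is the end-to-end reflection, so Aut(G) ≅ Z_2.

Z_2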